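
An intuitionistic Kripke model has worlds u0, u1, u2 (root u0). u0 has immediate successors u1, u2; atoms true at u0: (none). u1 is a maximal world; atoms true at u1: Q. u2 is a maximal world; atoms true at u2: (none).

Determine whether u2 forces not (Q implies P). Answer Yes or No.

No

u2 does not force not (Q implies P) since u2 is accessible from u2 and u2 forces Q implies P.
u2 forces Q implies P vacuously: no world accessible from u2 forces the antecedent Q.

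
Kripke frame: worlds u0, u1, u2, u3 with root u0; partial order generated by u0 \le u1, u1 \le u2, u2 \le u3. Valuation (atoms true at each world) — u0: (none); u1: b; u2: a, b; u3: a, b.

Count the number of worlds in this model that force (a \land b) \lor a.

2

u0: does not force it — u0 \nVdash (a \land b) \lor a: neither disjunct is forced at u0.
u1: does not force it.
u2: forces it.
u3: forces it.
Worlds forcing the formula: {u2, u3}.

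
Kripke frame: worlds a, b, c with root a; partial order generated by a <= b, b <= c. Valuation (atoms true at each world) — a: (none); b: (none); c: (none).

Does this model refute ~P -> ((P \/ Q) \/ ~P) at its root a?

No

a ||- ~P -> ((P \/ Q) \/ ~P): every world accessible from a that forces ~P (namely a, b, c) also forces (P \/ Q) \/ ~P.
So the root a forces ~P -> ((P \/ Q) \/ ~P); the model is not a countermodel.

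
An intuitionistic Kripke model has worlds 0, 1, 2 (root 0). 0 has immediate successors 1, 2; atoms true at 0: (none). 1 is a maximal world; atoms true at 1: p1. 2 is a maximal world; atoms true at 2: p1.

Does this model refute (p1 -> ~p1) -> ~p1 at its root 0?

No

0 ||- (p1 -> ~p1) -> ~p1 vacuously: no world accessible from 0 forces the antecedent p1 -> ~p1.
So the root 0 forces (p1 -> ~p1) -> ~p1; the model is not a countermodel.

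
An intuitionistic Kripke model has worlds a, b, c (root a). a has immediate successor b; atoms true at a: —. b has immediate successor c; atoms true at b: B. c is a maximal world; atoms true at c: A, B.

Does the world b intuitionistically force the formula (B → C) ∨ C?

No

b ⊮ (B → C) ∨ C: neither disjunct is forced at b.
b ⊮ B → C: already at b itself, b ⊩ B but b ⊮ C.
b lacks atom C, so b ⊮ C.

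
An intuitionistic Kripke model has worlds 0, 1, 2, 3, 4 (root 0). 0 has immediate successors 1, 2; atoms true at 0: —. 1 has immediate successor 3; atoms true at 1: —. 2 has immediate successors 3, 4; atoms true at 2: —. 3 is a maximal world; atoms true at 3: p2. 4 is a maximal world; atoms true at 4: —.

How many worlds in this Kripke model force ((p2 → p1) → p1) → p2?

3

0: does not force it — 0 ⊮ ((p2 → p1) → p1) → p2: at the accessible world 1, 1 ⊩ (p2 → p1) → p1 but 1 ⊮ p2.
1: does not force it — 1 ⊮ ((p2 → p1) → p1) → p2: already at 1 itself, 1 ⊩ (p2 → p1) → p1 but 1 ⊮ p2.
2: forces it.
3: forces it.
4: forces it.
Worlds forcing the formula: {2, 3, 4}.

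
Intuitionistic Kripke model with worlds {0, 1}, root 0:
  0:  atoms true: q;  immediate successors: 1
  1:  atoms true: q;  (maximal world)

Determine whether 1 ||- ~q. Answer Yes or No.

No

1 ||-/- ~q since 1 is accessible from 1 and 1 ||- q.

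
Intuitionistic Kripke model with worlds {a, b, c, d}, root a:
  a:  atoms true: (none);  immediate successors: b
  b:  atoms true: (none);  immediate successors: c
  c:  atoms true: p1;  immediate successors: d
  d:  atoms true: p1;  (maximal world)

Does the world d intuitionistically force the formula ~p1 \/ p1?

Yes

d ||- ~p1 \/ p1 via the disjunct p1.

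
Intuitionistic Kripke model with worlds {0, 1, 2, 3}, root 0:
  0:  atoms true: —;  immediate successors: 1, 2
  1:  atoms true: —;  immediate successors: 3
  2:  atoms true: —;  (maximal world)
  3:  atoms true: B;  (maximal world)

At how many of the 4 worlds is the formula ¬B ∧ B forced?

0: does not force it — 0 ⊮ ¬B ∧ B since 0 fails ¬B.
1: does not force it — 1 ⊮ ¬B ∧ B since 1 fails ¬B.
2: does not force it — 2 ⊮ ¬B ∧ B since 2 fails B.
3: does not force it.
Worlds forcing the formula: { }.

0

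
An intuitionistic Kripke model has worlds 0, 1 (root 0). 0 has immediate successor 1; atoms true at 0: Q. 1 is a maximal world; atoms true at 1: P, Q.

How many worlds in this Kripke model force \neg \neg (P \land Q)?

0: forces it.
1: forces it.
Worlds forcing the formula: {0, 1}.

2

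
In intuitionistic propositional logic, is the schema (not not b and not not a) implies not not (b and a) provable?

This is the distribution of double negation over conjunction, which is intuitionistically derivable.
Assume not not b, not not a, and not (b and a). From b we'd get not a (since b and a is refuted), contradicting not not a; so not b, contradicting not not b.

Yes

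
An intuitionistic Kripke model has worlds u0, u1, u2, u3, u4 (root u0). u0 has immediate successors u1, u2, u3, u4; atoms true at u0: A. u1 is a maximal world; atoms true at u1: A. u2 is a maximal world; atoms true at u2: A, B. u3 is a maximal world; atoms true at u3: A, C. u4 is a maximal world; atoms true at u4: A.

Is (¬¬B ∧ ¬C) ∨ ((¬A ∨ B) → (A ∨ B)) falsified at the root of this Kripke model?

No

u0 ⊩ (¬¬B ∧ ¬C) ∨ ((¬A ∨ B) → (A ∨ B)) via the disjunct (¬A ∨ B) → (A ∨ B).
So the root u0 forces (¬¬B ∧ ¬C) ∨ ((¬A ∨ B) → (A ∨ B)); the model is not a countermodel.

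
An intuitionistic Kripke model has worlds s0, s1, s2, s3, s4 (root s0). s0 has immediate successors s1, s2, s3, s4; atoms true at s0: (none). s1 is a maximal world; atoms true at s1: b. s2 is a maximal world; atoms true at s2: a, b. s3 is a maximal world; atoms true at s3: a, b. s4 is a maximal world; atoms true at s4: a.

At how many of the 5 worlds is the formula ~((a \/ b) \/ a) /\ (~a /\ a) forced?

0

s0: does not force it — s0 ||-/- ~((a \/ b) \/ a) /\ (~a /\ a) since s0 fails ~((a \/ b) \/ a).
s1: does not force it.
s2: does not force it.
s3: does not force it.
s4: does not force it.
Worlds forcing the formula: { }.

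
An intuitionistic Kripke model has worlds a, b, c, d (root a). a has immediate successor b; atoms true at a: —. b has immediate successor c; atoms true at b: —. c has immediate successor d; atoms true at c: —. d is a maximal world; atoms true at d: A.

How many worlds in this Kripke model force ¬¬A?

a: forces it.
b: forces it.
c: forces it.
d: forces it.
Worlds forcing the formula: {a, b, c, d}.

4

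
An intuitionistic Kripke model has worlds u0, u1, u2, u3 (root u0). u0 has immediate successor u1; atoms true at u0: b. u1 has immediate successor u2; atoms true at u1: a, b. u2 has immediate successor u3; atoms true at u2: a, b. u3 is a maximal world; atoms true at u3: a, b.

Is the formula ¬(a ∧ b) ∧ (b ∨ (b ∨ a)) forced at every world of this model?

No

Not every world: u0 ⊮ ¬(a ∧ b) ∧ (b ∨ (b ∨ a)).
u0 ⊮ ¬(a ∧ b) ∧ (b ∨ (b ∨ a)) since u0 fails ¬(a ∧ b).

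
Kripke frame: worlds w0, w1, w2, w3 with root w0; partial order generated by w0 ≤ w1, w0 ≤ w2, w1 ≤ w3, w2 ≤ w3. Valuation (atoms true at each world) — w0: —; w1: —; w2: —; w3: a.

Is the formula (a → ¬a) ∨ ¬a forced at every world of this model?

No

Not every world: w0 ⊮ (a → ¬a) ∨ ¬a.
w0 ⊮ (a → ¬a) ∨ ¬a: neither disjunct is forced at w0.
w0 ⊮ a → ¬a: at the accessible world w3, w3 ⊩ a but w3 ⊮ ¬a.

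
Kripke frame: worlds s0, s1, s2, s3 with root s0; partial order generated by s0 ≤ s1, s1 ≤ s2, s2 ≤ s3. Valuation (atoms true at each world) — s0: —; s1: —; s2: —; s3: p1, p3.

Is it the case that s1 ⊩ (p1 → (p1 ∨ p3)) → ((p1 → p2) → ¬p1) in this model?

Yes

s1 ⊩ (p1 → (p1 ∨ p3)) → ((p1 → p2) → ¬p1): every world accessible from s1 that forces p1 → (p1 ∨ p3) (namely s1, s2, s3) also forces (p1 → p2) → ¬p1.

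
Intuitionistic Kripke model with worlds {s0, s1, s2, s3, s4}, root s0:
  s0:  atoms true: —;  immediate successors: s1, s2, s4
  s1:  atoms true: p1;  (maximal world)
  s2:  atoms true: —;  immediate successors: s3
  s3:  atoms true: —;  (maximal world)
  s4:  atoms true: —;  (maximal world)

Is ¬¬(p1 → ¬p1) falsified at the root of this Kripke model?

Yes

s0 ⊮ ¬¬(p1 → ¬p1) since s1 is accessible from s0 and s1 ⊩ ¬(p1 → ¬p1).
s1 ⊩ ¬(p1 → ¬p1): no world accessible from s1 forces p1 → ¬p1.
So the root s0 does not force ¬¬(p1 → ¬p1); the model is a countermodel.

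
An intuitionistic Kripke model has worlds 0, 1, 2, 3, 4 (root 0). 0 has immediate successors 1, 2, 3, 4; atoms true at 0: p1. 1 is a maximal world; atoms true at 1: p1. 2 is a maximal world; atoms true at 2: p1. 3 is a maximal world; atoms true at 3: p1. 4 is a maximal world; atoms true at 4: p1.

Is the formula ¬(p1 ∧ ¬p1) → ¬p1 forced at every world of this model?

Not every world: 0 ⊮ ¬(p1 ∧ ¬p1) → ¬p1.
0 ⊮ ¬(p1 ∧ ¬p1) → ¬p1: already at 0 itself, 0 ⊩ ¬(p1 ∧ ¬p1) but 0 ⊮ ¬p1.
0 ⊮ ¬p1 since 0 is accessible from 0 and 0 ⊩ p1.

No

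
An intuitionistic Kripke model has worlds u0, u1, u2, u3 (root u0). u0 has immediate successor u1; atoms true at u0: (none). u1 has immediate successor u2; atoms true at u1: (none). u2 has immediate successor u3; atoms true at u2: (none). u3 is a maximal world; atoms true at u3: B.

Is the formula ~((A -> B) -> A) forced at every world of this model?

Yes

u0 ||- ~((A -> B) -> A): no world accessible from u0 forces (A -> B) -> A.
Since the root u0 forces ~((A -> B) -> A) and forcing is persistent (monotone upward), every world forces it.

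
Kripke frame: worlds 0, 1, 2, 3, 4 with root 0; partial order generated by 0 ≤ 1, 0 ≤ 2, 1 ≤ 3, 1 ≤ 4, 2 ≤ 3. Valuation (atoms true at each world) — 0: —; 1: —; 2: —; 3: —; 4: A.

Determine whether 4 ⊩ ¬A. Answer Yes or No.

4 ⊮ ¬A since 4 is accessible from 4 and 4 ⊩ A.

No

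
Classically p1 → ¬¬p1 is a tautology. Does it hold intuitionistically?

Yes

This is double-negation introduction, which is intuitionistically derivable.
If a world forces p1 then every accessible world forces p1 (persistence), so none forces ¬p1; hence ¬¬p1.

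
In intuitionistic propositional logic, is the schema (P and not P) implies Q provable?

This is an instance of ex falso quodlibet, which is intuitionistically derivable.
No world can force both P and not P, so the antecedent P and not P is never forced and the implication holds vacuously at every world.

Yes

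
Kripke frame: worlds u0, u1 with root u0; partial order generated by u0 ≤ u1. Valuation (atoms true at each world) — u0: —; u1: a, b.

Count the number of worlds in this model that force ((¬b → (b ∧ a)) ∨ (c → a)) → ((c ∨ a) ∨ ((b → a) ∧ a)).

u0: does not force it — u0 ⊮ ((¬b → (b ∧ a)) ∨ (c → a)) → ((c ∨ a) ∨ ((b → a) ∧ a)): already at u0 itself, u0 ⊩ (¬b → (b ∧ a)) ∨ (c → a) but u0 ⊮ (c ∨ a) ∨ ((b → a) ∧ a).
u1: forces it.
Worlds forcing the formula: {u1}.

1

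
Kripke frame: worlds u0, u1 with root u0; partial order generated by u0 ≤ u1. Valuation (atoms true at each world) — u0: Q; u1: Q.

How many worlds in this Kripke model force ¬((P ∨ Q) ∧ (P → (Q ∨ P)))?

u0: does not force it — u0 ⊮ ¬((P ∨ Q) ∧ (P → (Q ∨ P))) since u0 is accessible from u0 and u0 ⊩ (P ∨ Q) ∧ (P → (Q ∨ P)).
u1: does not force it — u1 ⊮ ¬((P ∨ Q) ∧ (P → (Q ∨ P))) since u1 is accessible from u1 and u1 ⊩ (P ∨ Q) ∧ (P → (Q ∨ P)).
Worlds forcing the formula: { }.

0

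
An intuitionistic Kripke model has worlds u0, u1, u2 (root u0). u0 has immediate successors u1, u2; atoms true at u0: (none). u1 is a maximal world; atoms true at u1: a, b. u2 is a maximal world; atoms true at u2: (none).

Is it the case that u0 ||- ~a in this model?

u0 ||-/- ~a since u1 is accessible from u0 and u1 ||- a.

No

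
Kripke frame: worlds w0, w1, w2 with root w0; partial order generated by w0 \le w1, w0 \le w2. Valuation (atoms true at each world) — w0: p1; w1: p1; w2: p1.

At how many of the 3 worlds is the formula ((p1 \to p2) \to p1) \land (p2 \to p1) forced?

w0: forces it.
w1: forces it.
w2: forces it.
Worlds forcing the formula: {w0, w1, w2}.

3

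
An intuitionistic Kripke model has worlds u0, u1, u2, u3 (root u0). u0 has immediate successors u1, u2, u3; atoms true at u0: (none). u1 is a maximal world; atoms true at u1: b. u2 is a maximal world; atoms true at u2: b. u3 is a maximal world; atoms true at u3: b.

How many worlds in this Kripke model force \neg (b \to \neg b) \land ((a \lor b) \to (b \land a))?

u0: does not force it — u0 \nVdash \neg (b \to \neg b) \land ((a \lor b) \to (b \land a)) since u0 fails (a \lor b) \to (b \land a).
u1: does not force it — u1 \nVdash \neg (b \to \neg b) \land ((a \lor b) \to (b \land a)) since u1 fails (a \lor b) \to (b \land a).
u2: does not force it.
u3: does not force it.
Worlds forcing the formula: { }.

0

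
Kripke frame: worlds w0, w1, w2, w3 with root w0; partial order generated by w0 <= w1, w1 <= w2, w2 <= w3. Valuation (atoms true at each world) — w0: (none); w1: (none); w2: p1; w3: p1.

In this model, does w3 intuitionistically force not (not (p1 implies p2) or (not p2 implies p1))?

w3 does not force not (not (p1 implies p2) or (not p2 implies p1)) since w3 is accessible from w3 and w3 forces not (p1 implies p2) or (not p2 implies p1).
w3 forces not (p1 implies p2) or (not p2 implies p1) via the disjunct not (p1 implies p2).

No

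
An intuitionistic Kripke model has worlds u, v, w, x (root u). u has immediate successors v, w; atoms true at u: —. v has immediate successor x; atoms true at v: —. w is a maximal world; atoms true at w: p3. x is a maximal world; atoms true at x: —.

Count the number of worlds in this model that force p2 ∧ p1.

u: does not force it — u ⊮ p2 ∧ p1 since u fails p2.
v: does not force it — v ⊮ p2 ∧ p1 since v fails p2.
w: does not force it.
x: does not force it.
Worlds forcing the formula: { }.

0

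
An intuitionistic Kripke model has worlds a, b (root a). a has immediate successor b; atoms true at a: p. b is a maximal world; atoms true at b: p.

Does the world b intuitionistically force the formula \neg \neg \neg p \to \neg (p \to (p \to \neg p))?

Yes

b \Vdash \neg \neg \neg p \to \neg (p \to (p \to \neg p)) vacuously: no world accessible from b forces the antecedent \neg \neg \neg p.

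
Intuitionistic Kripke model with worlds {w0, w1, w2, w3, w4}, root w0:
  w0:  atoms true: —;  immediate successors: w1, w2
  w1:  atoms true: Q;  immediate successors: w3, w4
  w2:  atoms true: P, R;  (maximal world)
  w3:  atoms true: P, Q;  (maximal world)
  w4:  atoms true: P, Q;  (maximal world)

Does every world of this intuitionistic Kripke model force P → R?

Not every world: w0 ⊮ P → R.
w0 ⊮ P → R: at the accessible world w3, w3 ⊩ P but w3 ⊮ R.
w3 lacks atom R, so w3 ⊮ R.

No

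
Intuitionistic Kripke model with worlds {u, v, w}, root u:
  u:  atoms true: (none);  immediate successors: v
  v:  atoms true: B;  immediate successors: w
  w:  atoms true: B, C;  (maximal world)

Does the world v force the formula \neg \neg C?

Yes

v \Vdash \neg \neg C: no world accessible from v forces \neg C.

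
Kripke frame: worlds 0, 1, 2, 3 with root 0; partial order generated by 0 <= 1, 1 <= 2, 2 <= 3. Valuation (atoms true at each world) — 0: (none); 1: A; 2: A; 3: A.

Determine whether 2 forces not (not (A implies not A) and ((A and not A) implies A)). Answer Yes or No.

No

2 does not force not (not (A implies not A) and ((A and not A) implies A)) since 2 is accessible from 2 and 2 forces not (A implies not A) and ((A and not A) implies A).
2 forces not (A implies not A) and ((A and not A) implies A) since 2 forces both conjuncts.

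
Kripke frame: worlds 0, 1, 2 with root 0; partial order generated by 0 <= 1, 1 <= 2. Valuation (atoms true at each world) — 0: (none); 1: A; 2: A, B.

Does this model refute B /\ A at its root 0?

0 ||-/- B /\ A since 0 fails B.
So the root 0 does not force B /\ A; the model is a countermodel.

Yes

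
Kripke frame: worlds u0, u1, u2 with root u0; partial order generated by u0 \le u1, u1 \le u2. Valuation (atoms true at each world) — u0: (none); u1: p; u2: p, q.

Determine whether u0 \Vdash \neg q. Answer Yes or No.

u0 \nVdash \neg q since u2 is accessible from u0 and u2 \Vdash q.

No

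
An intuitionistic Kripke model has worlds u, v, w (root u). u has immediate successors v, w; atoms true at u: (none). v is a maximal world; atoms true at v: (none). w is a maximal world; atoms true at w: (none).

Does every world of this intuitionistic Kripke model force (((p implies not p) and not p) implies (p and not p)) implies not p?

u forces (((p implies not p) and not p) implies (p and not p)) implies not p vacuously: no world accessible from u forces the antecedent ((p implies not p) and not p) implies (p and not p).
Since the root u forces (((p implies not p) and not p) implies (p and not p)) implies not p and forcing is persistent (monotone upward), every world forces it.

Yes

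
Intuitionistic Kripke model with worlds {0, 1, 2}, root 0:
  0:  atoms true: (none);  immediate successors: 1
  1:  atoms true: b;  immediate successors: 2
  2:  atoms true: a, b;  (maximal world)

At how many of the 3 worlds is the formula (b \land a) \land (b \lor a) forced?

1

0: does not force it — 0 \nVdash (b \land a) \land (b \lor a) since 0 fails b \land a.
1: does not force it — 1 \nVdash (b \land a) \land (b \lor a) since 1 fails b \land a.
2: forces it.
Worlds forcing the formula: {2}.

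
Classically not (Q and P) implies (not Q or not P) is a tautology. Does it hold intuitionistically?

This is the constructively invalid direction of De Morgan's law for conjunction, which is not intuitionistically valid.
A Kripke countermodel: worlds w0, w1, w2; order generated by w0 <= w1, w0 <= w2; atoms true at each world — w0:{}; w1:{Q}; w2:{P}.
w0 does not force not (Q and P) implies (not Q or not P): already at w0 itself, w0 forces not (Q and P) but w0 does not force not Q or not P.
w0 does not force not Q or not P: neither disjunct is forced at w0.
w0 does not force not Q since w1 is accessible from w0 and w1 forces Q.
So the root w0 does not force the formula.

No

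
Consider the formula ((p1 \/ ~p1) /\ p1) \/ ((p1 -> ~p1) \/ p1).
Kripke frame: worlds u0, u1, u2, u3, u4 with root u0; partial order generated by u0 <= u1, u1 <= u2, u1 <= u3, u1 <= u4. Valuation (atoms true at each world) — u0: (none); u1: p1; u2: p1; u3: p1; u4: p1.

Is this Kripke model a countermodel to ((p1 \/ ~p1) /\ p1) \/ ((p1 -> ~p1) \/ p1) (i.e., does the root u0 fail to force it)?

u0 ||-/- ((p1 \/ ~p1) /\ p1) \/ ((p1 -> ~p1) \/ p1): neither disjunct is forced at u0.
u0 ||-/- (p1 \/ ~p1) /\ p1 since u0 fails p1 \/ ~p1.
So the root u0 does not force ((p1 \/ ~p1) /\ p1) \/ ((p1 -> ~p1) \/ p1); the model is a countermodel.

Yes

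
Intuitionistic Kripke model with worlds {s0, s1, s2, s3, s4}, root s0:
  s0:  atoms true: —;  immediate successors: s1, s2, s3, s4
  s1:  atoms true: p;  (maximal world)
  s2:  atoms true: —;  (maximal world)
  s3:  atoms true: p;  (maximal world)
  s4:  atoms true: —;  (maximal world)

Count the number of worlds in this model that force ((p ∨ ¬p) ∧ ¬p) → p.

2

s0: does not force it — s0 ⊮ ((p ∨ ¬p) ∧ ¬p) → p: at the accessible world s2, s2 ⊩ (p ∨ ¬p) ∧ ¬p but s2 ⊮ p.
s1: forces it.
s2: does not force it.
s3: forces it.
s4: does not force it.
Worlds forcing the formula: {s1, s3}.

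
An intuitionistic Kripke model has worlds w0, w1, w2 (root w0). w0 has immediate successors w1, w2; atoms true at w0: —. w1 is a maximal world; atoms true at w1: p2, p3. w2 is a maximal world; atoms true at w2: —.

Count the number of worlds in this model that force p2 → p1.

w0: does not force it — w0 ⊮ p2 → p1: at the accessible world w1, w1 ⊩ p2 but w1 ⊮ p1.
w1: does not force it — w1 ⊮ p2 → p1: already at w1 itself, w1 ⊩ p2 but w1 ⊮ p1.
w2: forces it.
Worlds forcing the formula: {w2}.

1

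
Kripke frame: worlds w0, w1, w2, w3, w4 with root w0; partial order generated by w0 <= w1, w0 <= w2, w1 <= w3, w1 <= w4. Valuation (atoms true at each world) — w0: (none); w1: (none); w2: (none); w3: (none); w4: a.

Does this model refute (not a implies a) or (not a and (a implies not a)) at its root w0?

w0 does not force (not a implies a) or (not a and (a implies not a)): neither disjunct is forced at w0.
w0 does not force not a implies a: at the accessible world w2, w2 forces not a but w2 does not force a.
w2 lacks atom a, so w2 does not force a.
So the root w0 does not force (not a implies a) or (not a and (a implies not a)); the model is a countermodel.

Yes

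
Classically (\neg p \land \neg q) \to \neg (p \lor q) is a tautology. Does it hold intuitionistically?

Yes

This is a constructively valid De Morgan direction (conjunction of negations to negated disjunction), which is intuitionistically derivable.
If both \neg p and \neg q hold at a world, no accessible world forces p or forces q, so none forces p \lor q.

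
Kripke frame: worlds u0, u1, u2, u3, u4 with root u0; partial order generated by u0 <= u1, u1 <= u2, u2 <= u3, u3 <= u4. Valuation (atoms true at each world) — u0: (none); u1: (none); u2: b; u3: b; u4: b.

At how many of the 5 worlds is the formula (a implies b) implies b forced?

u0: does not force it — u0 does not force (a implies b) implies b: already at u0 itself, u0 forces a implies b but u0 does not force b.
u1: does not force it — u1 does not force (a implies b) implies b: already at u1 itself, u1 forces a implies b but u1 does not force b.
u2: forces it.
u3: forces it.
u4: forces it.
Worlds forcing the formula: {u2, u3, u4}.

3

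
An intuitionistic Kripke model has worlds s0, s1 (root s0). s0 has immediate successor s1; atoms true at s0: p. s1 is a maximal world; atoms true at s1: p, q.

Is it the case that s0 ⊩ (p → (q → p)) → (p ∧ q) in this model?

s0 ⊮ (p → (q → p)) → (p ∧ q): already at s0 itself, s0 ⊩ p → (q → p) but s0 ⊮ p ∧ q.
s0 ⊮ p ∧ q since s0 fails q.

No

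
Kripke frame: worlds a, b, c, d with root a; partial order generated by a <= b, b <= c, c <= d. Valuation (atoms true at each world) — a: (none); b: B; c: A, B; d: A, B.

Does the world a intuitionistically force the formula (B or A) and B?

a does not force (B or A) and B since a fails B or A.

No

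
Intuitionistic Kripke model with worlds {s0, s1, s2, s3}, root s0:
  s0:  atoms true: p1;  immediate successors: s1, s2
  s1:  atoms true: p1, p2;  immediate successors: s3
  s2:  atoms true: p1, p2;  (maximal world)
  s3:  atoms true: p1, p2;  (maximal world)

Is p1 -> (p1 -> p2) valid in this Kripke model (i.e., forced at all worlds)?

Not every world: s0 ||-/- p1 -> (p1 -> p2).
s0 ||-/- p1 -> (p1 -> p2): already at s0 itself, s0 ||- p1 but s0 ||-/- p1 -> p2.
s0 ||-/- p1 -> p2: already at s0 itself, s0 ||- p1 but s0 ||-/- p2.
s0 lacks atom p2, so s0 ||-/- p2.

No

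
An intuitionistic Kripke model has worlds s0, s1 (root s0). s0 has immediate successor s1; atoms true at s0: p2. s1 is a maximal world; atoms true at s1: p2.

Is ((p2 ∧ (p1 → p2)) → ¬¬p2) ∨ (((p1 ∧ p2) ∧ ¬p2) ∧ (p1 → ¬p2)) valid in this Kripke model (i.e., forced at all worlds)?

s0 ⊩ ((p2 ∧ (p1 → p2)) → ¬¬p2) ∨ (((p1 ∧ p2) ∧ ¬p2) ∧ (p1 → ¬p2)) via the disjunct (p2 ∧ (p1 → p2)) → ¬¬p2.
Since the root s0 forces ((p2 ∧ (p1 → p2)) → ¬¬p2) ∨ (((p1 ∧ p2) ∧ ¬p2) ∧ (p1 → ¬p2)) and forcing is persistent (monotone upward), every world forces it.

Yes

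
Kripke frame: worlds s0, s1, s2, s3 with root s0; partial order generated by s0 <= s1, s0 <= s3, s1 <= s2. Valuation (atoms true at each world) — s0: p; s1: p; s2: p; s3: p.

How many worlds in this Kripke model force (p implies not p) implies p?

s0: forces it.
s1: forces it.
s2: forces it.
s3: forces it.
Worlds forcing the formula: {s0, s1, s2, s3}.

4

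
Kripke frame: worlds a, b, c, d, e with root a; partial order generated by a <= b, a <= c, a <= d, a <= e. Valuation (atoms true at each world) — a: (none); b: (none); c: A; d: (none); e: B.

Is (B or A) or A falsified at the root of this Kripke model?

Yes

a does not force (B or A) or A: neither disjunct is forced at a.
a does not force B or A: neither disjunct is forced at a.
a lacks atom B, so a does not force B.
So the root a does not force (B or A) or A; the model is a countermodel.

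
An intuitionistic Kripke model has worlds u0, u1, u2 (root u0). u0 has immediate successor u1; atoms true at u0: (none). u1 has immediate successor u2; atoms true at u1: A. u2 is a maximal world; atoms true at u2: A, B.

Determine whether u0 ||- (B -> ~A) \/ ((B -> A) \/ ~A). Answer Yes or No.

Yes

u0 ||- (B -> ~A) \/ ((B -> A) \/ ~A) via the disjunct (B -> A) \/ ~A.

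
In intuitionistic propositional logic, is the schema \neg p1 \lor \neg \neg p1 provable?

This is the weak law of excluded middle, which is not intuitionistically valid.
A Kripke countermodel: worlds u0, u1, u2; order generated by u0 \le u1, u0 \le u2; atoms true at each world — u0:{}; u1:{p1}; u2:{}.
u0 \nVdash \neg p1 \lor \neg \neg p1: neither disjunct is forced at u0.
u0 \nVdash \neg p1 since u1 is accessible from u0 and u1 \Vdash p1.
So the root u0 does not force the formula.

No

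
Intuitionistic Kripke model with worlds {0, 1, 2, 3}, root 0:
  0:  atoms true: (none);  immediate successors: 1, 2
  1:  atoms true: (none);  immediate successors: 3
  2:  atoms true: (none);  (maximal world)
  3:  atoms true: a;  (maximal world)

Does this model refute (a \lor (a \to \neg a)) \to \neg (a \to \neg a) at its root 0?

0 \nVdash (a \lor (a \to \neg a)) \to \neg (a \to \neg a): at the accessible world 2, 2 \Vdash a \lor (a \to \neg a) but 2 \nVdash \neg (a \to \neg a).
2 \nVdash \neg (a \to \neg a) since 2 is accessible from 2 and 2 \Vdash a \to \neg a.
2 \Vdash a \to \neg a vacuously: no world accessible from 2 forces the antecedent a.
So the root 0 does not force (a \lor (a \to \neg a)) \to \neg (a \to \neg a); the model is a countermodel.

Yes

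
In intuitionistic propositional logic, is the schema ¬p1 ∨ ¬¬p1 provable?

No

This is the weak law of excluded middle, which is not intuitionistically valid.
A Kripke countermodel: worlds s0, s1, s2; order generated by s0 ≤ s1, s0 ≤ s2; atoms true at each world — s0:{}; s1:{p1}; s2:{}.
s0 ⊮ ¬p1 ∨ ¬¬p1: neither disjunct is forced at s0.
s0 ⊮ ¬p1 since s1 is accessible from s0 and s1 ⊩ p1.
So the root s0 does not force the formula.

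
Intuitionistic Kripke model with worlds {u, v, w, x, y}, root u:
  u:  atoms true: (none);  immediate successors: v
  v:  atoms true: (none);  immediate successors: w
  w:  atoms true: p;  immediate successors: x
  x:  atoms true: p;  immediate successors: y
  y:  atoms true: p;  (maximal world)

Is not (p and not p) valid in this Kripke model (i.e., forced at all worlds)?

Yes

u forces not (p and not p): no world accessible from u forces p and not p.
Since the root u forces not (p and not p) and forcing is persistent (monotone upward), every world forces it.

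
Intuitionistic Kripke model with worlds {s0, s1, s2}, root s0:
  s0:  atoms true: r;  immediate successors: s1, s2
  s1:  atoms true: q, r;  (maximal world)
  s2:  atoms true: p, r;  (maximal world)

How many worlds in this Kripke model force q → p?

s0: does not force it — s0 ⊮ q → p: at the accessible world s1, s1 ⊩ q but s1 ⊮ p.
s1: does not force it — s1 ⊮ q → p: already at s1 itself, s1 ⊩ q but s1 ⊮ p.
s2: forces it.
Worlds forcing the formula: {s2}.

1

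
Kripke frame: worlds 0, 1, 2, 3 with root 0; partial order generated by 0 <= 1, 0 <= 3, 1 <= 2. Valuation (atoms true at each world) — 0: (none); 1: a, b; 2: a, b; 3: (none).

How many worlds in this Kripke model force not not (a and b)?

2

0: does not force it — 0 does not force not not (a and b) since 3 is accessible from 0 and 3 forces not (a and b).
1: forces it.
2: forces it.
3: does not force it.
Worlds forcing the formula: {1, 2}.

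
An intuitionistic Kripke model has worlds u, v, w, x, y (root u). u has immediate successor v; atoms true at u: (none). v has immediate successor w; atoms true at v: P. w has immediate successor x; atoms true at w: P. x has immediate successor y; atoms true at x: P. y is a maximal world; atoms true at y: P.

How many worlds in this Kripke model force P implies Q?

0

u: does not force it — u does not force P implies Q: at the accessible world v, v forces P but v does not force Q.
v: does not force it.
w: does not force it.
x: does not force it.
y: does not force it.
Worlds forcing the formula: { }.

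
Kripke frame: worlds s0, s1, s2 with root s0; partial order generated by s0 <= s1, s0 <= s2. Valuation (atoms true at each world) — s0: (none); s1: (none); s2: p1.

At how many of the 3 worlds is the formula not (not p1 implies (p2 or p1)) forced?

s0: does not force it — s0 does not force not (not p1 implies (p2 or p1)) since s2 is accessible from s0 and s2 forces not p1 implies (p2 or p1).
s1: forces it.
s2: does not force it — s2 does not force not (not p1 implies (p2 or p1)) since s2 is accessible from s2 and s2 forces not p1 implies (p2 or p1).
Worlds forcing the formula: {s1}.

1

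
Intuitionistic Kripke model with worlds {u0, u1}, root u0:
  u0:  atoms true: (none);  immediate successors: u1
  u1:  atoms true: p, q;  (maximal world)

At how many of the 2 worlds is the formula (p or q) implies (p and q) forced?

2

u0: forces it.
u1: forces it.
Worlds forcing the formula: {u0, u1}.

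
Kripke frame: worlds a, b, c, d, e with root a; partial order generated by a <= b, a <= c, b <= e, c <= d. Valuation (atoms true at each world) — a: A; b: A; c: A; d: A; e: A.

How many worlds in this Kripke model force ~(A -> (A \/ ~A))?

a: does not force it — a ||-/- ~(A -> (A \/ ~A)) since a is accessible from a and a ||- A -> (A \/ ~A).
b: does not force it — b ||-/- ~(A -> (A \/ ~A)) since b is accessible from b and b ||- A -> (A \/ ~A).
c: does not force it — c ||-/- ~(A -> (A \/ ~A)) since c is accessible from c and c ||- A -> (A \/ ~A).
d: does not force it.
e: does not force it.
Worlds forcing the formula: { }.

0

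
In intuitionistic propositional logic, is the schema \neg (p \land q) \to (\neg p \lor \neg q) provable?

This is the constructively invalid direction of De Morgan's law for conjunction, which is not intuitionistically valid.
A Kripke countermodel: worlds a, b, c; order generated by a \le b, a \le c; atoms true at each world — a:{}; b:{p}; c:{q}.
a \nVdash \neg (p \land q) \to (\neg p \lor \neg q): already at a itself, a \Vdash \neg (p \land q) but a \nVdash \neg p \lor \neg q.
a \nVdash \neg p \lor \neg q: neither disjunct is forced at a.
a \nVdash \neg p since b is accessible from a and b \Vdash p.
So the root a does not force the formula.

No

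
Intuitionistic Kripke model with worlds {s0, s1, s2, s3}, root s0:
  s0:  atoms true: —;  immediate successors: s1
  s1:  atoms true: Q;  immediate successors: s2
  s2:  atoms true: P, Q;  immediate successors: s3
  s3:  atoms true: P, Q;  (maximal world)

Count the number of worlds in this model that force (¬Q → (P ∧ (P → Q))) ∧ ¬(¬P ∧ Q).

s0: forces it.
s1: forces it.
s2: forces it.
s3: forces it.
Worlds forcing the formula: {s0, s1, s2, s3}.

4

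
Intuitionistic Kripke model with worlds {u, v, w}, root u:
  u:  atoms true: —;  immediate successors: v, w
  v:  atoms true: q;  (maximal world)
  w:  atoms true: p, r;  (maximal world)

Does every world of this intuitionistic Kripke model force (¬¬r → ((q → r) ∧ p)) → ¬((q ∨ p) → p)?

No

Not every world: u ⊮ (¬¬r → ((q → r) ∧ p)) → ¬((q ∨ p) → p).
u ⊮ (¬¬r → ((q → r) ∧ p)) → ¬((q ∨ p) → p): already at u itself, u ⊩ ¬¬r → ((q → r) ∧ p) but u ⊮ ¬((q ∨ p) → p).
u ⊮ ¬((q ∨ p) → p) since w is accessible from u and w ⊩ (q ∨ p) → p.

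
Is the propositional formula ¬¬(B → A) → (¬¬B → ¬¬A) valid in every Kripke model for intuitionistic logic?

This is the distribution of double negation over implication, which is intuitionistically derivable.
Assume ¬¬(B → A) and ¬¬B; suppose ¬A. Then B → A would give ¬B (by contraposition), contradicting ¬¬B; so ¬(B → A), contradicting ¬¬(B → A). Hence ¬¬A.

Yes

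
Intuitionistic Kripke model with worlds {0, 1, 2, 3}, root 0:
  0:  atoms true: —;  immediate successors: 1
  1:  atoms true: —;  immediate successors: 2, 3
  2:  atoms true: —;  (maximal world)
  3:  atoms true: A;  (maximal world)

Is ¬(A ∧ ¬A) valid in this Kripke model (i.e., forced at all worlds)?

Yes

0 ⊩ ¬(A ∧ ¬A): no world accessible from 0 forces A ∧ ¬A.
Since the root 0 forces ¬(A ∧ ¬A) and forcing is persistent (monotone upward), every world forces it.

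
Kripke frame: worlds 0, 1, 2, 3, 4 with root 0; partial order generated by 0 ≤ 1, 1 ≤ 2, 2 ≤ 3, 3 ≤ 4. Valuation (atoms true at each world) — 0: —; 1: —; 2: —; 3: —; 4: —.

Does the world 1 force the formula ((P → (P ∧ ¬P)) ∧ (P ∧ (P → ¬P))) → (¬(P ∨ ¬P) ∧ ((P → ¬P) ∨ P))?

Yes

1 ⊩ ((P → (P ∧ ¬P)) ∧ (P ∧ (P → ¬P))) → (¬(P ∨ ¬P) ∧ ((P → ¬P) ∨ P)) vacuously: no world accessible from 1 forces the antecedent (P → (P ∧ ¬P)) ∧ (P ∧ (P → ¬P)).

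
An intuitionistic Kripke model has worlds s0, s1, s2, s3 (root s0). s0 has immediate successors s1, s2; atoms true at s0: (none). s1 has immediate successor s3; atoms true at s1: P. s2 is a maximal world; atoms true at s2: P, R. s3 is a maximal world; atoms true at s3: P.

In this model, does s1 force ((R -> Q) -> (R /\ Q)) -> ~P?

Yes

s1 ||- ((R -> Q) -> (R /\ Q)) -> ~P vacuously: no world accessible from s1 forces the antecedent (R -> Q) -> (R /\ Q).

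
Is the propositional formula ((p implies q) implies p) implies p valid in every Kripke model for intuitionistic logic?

No

This is Peirce's law, which is not intuitionistically valid.
A Kripke countermodel: worlds s0, s1; order generated by s0 <= s1; atoms true at each world — s0:{}; s1:{p}.
s0 does not force ((p implies q) implies p) implies p: already at s0 itself, s0 forces (p implies q) implies p but s0 does not force p.
s0 lacks atom p, so s0 does not force p.
So the root s0 does not force the formula.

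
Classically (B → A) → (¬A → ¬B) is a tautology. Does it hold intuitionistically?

This is the forward direction of contraposition, which is intuitionistically derivable.
Assume B → A and ¬A. If B held then A would follow, contradicting ¬A; so ¬B.

Yes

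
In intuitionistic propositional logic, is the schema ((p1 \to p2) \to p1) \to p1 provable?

This is Peirce's law, which is not intuitionistically valid.
A Kripke countermodel: worlds a, b; order generated by a \le b; atoms true at each world — a:{}; b:{p1}.
a \nVdash ((p1 \to p2) \to p1) \to p1: already at a itself, a \Vdash (p1 \to p2) \to p1 but a \nVdash p1.
a lacks atom p1, so a \nVdash p1.
So the root a does not force the formula.

No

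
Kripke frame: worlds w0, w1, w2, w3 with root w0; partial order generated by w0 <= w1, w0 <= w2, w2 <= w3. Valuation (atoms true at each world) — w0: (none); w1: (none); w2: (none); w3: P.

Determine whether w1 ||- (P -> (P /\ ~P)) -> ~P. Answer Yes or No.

w1 ||- (P -> (P /\ ~P)) -> ~P: every world accessible from w1 that forces P -> (P /\ ~P) (namely w1) also forces ~P.

Yes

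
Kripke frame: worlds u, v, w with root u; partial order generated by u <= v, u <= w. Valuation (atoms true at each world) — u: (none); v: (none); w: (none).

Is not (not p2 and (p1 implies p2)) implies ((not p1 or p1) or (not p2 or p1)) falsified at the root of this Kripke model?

u forces not (not p2 and (p1 implies p2)) implies ((not p1 or p1) or (not p2 or p1)) vacuously: no world accessible from u forces the antecedent not (not p2 and (p1 implies p2)).
So the root u forces not (not p2 and (p1 implies p2)) implies ((not p1 or p1) or (not p2 or p1)); the model is not a countermodel.

No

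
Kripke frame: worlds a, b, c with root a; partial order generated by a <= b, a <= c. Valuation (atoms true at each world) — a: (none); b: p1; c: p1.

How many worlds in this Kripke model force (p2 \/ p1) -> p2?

0

a: does not force it — a ||-/- (p2 \/ p1) -> p2: at the accessible world b, b ||- p2 \/ p1 but b ||-/- p2.
b: does not force it — b ||-/- (p2 \/ p1) -> p2: already at b itself, b ||- p2 \/ p1 but b ||-/- p2.
c: does not force it.
Worlds forcing the formula: { }.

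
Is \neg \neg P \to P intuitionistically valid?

This is double-negation elimination, which is not intuitionistically valid.
A Kripke countermodel: worlds u, v; order generated by u \le v; atoms true at each world — u:{}; v:{P}.
u \nVdash \neg \neg P \to P: already at u itself, u \Vdash \neg \neg P but u \nVdash P.
u lacks atom P, so u \nVdash P.
So the root u does not force the formula.

No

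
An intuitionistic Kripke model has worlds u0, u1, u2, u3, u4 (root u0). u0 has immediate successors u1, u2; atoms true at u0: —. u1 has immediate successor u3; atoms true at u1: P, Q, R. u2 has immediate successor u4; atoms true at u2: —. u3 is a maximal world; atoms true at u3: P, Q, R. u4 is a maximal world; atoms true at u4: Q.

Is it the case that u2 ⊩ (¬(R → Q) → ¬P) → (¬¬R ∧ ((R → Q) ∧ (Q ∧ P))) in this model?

u2 ⊮ (¬(R → Q) → ¬P) → (¬¬R ∧ ((R → Q) ∧ (Q ∧ P))): already at u2 itself, u2 ⊩ ¬(R → Q) → ¬P but u2 ⊮ ¬¬R ∧ ((R → Q) ∧ (Q ∧ P)).
u2 ⊮ ¬¬R ∧ ((R → Q) ∧ (Q ∧ P)) since u2 fails ¬¬R.

No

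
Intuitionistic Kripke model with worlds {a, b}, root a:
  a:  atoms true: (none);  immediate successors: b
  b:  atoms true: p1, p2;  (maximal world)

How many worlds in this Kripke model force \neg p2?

a: does not force it — a \nVdash \neg p2 since b is accessible from a and b \Vdash p2.
b: does not force it — b \nVdash \neg p2 since b is accessible from b and b \Vdash p2.
Worlds forcing the formula: { }.

0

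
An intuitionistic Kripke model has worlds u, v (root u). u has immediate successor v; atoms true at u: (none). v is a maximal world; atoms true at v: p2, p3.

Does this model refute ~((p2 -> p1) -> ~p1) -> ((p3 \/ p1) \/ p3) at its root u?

No

u ||- ~((p2 -> p1) -> ~p1) -> ((p3 \/ p1) \/ p3) vacuously: no world accessible from u forces the antecedent ~((p2 -> p1) -> ~p1).
So the root u forces ~((p2 -> p1) -> ~p1) -> ((p3 \/ p1) \/ p3); the model is not a countermodel.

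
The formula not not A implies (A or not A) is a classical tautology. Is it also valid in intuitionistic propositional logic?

This is a variant of double-negation elimination (deriving excluded middle from double negation), which is not intuitionistically valid.
A Kripke countermodel: worlds 0, 1; order generated by 0 <= 1; atoms true at each world — 0:{}; 1:{A}.
0 does not force not not A implies (A or not A): already at 0 itself, 0 forces not not A but 0 does not force A or not A.
0 does not force A or not A: neither disjunct is forced at 0.
0 lacks atom A, so 0 does not force A.
So the root 0 does not force the formula.

No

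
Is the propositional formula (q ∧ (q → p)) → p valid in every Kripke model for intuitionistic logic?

Yes

This is modus ponens in implicational form, which is intuitionistically derivable.
If a world forces q and q → p, then applying the implication at that world (which is accessible from itself) gives p.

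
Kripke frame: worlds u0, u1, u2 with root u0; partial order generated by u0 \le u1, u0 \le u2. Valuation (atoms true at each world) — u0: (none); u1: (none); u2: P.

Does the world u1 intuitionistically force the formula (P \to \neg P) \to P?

No

u1 \nVdash (P \to \neg P) \to P: already at u1 itself, u1 \Vdash P \to \neg P but u1 \nVdash P.
u1 lacks atom P, so u1 \nVdash P.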